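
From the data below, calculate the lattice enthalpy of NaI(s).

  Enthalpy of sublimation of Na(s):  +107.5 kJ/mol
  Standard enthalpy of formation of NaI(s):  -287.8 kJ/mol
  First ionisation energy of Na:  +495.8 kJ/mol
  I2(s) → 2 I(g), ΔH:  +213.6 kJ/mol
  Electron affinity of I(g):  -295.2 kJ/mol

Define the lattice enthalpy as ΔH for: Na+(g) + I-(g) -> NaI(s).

U = -702.7 kJ/mol

ΔHf° = 1·ΔHsub + 1·(ΣIE) + 1/2·D(I2) + 1·EA + U
-287.8 = 1·(+107.5) + 1·(+495.8) + 1/2·(+213.6) + 1·(-295.2) + U
U = -287.8 − (+414.9) = -702.7 kJ/mol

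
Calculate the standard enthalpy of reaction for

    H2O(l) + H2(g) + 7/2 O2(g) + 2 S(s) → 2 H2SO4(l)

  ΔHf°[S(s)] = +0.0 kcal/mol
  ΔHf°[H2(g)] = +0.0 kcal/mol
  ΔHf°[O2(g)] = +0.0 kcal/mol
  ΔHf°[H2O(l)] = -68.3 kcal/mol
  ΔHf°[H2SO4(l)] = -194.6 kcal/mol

ΔH°rxn = Σ nΔHf°(products) − Σ nΔHf°(reactants).
Products: 2·(-194.6) = -389.2
Reactants: 1·(-68.3) + 1·(+0.0) + 7/2·(+0.0) + 2·(+0.0) = -68.3
ΔH_rxn = (-389.2) − (-68.3) = -320.9 kcal/mol

ΔH_rxn = -320.9 kcal/mol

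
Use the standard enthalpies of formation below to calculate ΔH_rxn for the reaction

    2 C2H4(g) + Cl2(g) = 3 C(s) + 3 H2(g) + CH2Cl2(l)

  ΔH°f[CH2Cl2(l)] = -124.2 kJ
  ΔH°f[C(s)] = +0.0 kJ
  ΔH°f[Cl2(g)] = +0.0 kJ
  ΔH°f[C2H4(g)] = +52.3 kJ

ΔH_rxn = -228.8 kJ

Products: 3·(+0.0) + 3·(+0.0) + 1·(-124.2) = -124.2
Reactants: 2·(+52.3) + 1·(+0.0) = +104.6
ΔH_rxn = (-124.2) − (+104.6) = -228.8 kJ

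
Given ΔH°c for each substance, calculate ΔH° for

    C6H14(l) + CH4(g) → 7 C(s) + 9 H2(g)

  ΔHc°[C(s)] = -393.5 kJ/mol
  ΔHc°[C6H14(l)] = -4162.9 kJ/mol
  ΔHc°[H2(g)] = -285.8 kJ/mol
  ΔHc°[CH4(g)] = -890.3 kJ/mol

ΔH° = 273.5 kJ/mol

Using ΔH = Σ nΔHc°(reactants) − Σ nΔHc°(products):
= [1·(-4162.9) + 1·(-890.3)] − [7·(-393.5) + 9·(-285.8)]
= 273.5 kJ/mol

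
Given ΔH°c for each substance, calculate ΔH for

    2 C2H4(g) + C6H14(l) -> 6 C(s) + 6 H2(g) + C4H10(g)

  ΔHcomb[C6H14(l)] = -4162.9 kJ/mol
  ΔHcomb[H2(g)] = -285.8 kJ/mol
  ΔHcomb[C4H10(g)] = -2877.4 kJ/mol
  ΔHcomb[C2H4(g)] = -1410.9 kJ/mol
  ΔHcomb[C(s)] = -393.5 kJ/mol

Using ΔH = Σ nΔHc°(reactants) − Σ nΔHc°(products):
= [2·(-1410.9) + 1·(-4162.9)] − [6·(-393.5) + 6·(-285.8) + 1·(-2877.4)]
= -31.5 kJ/mol

ΔH = -31.5 kJ/mol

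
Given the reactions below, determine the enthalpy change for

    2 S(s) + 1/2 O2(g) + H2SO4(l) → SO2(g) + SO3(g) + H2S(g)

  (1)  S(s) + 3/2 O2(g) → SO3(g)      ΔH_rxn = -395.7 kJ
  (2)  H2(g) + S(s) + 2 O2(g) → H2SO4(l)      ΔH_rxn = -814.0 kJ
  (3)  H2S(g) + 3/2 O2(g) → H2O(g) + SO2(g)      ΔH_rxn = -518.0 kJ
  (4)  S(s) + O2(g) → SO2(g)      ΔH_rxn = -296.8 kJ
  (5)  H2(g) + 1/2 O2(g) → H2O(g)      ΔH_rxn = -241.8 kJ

(1) as written (SO3(g) already on the product side): -395.7 kJ
(2) reversed (reverse to put H2SO4(l) on the reactant side): +814.0 kJ
(3) reversed (reverse to put H2S(g) on the product side): +518.0 kJ
(4) × 2: (2)·(-296.8) = -593.6 kJ
(5) as written: -241.8 kJ
Summing the manipulated equations, ΔH_rxn = (-395.7) + (+814.0) + (+518.0) + (-593.6) + (-241.8) = 100.9 kJ

ΔH_rxn = 100.9 kJ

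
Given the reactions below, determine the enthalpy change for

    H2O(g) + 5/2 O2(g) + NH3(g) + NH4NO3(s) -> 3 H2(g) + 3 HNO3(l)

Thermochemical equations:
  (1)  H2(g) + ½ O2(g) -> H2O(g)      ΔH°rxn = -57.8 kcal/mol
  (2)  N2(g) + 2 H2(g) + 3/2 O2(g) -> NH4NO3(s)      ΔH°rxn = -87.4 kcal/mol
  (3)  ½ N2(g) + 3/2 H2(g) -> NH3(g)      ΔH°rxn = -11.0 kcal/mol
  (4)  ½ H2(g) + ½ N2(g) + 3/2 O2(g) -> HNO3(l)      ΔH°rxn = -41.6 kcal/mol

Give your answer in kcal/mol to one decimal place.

ΔH°rxn = 31.4 kcal/mol

(1) reversed: +57.8 kcal/mol
(2) reversed: +87.4 kcal/mol
(3) reversed: +11.0 kcal/mol
(4) × 3: (3)·(-41.6) = -124.8 kcal/mol
Since enthalpy is a state function, ΔH°rxn = (+57.8) + (+87.4) + (+11.0) + (-124.8) = 31.4 kcal/mol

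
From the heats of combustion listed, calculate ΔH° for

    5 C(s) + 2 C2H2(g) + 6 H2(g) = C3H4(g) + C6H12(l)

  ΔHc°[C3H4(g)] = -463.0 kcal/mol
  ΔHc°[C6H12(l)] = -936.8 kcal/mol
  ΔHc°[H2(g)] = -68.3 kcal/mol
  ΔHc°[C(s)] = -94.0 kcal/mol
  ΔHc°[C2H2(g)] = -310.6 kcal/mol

ΔH° = -101.2 kcal/mol

With combustion enthalpies, reactants minus products:
= [5·(-94.0) + 2·(-310.6) + 6·(-68.3)] − [1·(-463.0) + 1·(-936.8)]
= -101.2 kcal/mol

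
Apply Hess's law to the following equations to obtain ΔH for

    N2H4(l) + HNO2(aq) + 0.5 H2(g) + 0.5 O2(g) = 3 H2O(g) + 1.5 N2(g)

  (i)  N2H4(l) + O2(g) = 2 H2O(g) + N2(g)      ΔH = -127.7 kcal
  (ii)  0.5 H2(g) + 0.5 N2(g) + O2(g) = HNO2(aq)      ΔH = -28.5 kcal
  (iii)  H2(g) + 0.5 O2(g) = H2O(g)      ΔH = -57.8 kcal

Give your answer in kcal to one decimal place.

ΔH = -157.0 kcal

(i) as written (N2H4(l) already on the reactant side): -127.7 kcal
(ii) reversed (reverse to put HNO2(aq) on the reactant side): +28.5 kcal
(iii) as written: -57.8 kcal
ΔH = (-127.7) + (+28.5) + (-57.8) = -157.0 kcal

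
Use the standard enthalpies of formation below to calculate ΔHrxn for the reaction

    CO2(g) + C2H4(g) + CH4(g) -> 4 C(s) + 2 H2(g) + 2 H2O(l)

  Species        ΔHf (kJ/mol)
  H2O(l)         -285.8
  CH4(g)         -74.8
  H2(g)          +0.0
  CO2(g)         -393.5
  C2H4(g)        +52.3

ΔH°rxn = Σ nΔHf°(products) − Σ nΔHf°(reactants).
Products: 4·(+0.0) + 2·(+0.0) + 2·(-285.8) = -571.6
Reactants: 1·(-393.5) + 1·(+52.3) + 1·(-74.8) = -416.0
ΔHrxn = (-571.6) − (-416.0) = -155.6 kJ/mol

ΔHrxn = -155.6 kJ/mol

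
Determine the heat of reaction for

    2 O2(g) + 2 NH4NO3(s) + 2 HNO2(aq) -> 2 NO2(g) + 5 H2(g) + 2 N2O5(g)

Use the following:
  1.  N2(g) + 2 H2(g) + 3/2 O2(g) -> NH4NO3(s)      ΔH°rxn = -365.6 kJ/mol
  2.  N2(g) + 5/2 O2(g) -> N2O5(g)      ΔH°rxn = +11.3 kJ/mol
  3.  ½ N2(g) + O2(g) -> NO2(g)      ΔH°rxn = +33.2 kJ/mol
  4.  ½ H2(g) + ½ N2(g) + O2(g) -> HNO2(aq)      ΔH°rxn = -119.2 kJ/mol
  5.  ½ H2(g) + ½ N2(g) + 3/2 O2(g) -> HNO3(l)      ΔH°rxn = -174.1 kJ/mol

eq. 1 reversed and × 2: (-2)·(-365.6) = +731.2 kJ/mol
eq. 2 × 2: (2)·(+11.3) = +22.6 kJ/mol
eq. 3 × 2: (2)·(+33.2) = +66.4 kJ/mol
eq. 4 reversed and × 2: (-2)·(-119.2) = +238.4 kJ/mol
eq. 5: not needed.
Combining the equations, ΔH°rxn = (-2)·(-365.6) + (2)·(+11.3) + (2)·(+33.2) + (-2)·(-119.2) = 1058.6 kJ/mol

ΔH°rxn = 1058.6 kJ/mol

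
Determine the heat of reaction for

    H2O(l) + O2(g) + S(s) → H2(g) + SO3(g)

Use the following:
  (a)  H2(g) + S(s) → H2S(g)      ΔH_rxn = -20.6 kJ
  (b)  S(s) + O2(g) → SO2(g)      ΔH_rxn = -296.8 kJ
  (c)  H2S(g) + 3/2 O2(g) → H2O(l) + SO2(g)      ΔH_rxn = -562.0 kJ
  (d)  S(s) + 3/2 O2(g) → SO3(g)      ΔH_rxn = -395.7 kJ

ΔH_rxn = -109.9 kJ

(a) reversed: +20.6 kJ
(b) as written: -296.8 kJ
(c) reversed: +562.0 kJ
(d) as written: -395.7 kJ
ΔH_rxn = (-1)·(-20.6) + (1)·(-296.8) + (-1)·(-562.0) + (1)·(-395.7) = -109.9 kJ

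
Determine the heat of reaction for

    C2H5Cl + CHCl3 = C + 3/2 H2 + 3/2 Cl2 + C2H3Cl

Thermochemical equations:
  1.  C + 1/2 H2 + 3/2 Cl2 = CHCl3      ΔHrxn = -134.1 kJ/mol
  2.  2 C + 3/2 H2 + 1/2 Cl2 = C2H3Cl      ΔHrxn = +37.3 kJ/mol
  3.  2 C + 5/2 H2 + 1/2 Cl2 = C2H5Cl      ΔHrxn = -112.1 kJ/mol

ΔHrxn = 283.5 kJ/mol

eq. 1 reversed: +134.1 kJ/mol
eq. 2 as written: +37.3 kJ/mol
eq. 3 reversed: +112.1 kJ/mol
ΔHrxn = (+134.1) + (+37.3) + (+112.1) = 283.5 kJ/mol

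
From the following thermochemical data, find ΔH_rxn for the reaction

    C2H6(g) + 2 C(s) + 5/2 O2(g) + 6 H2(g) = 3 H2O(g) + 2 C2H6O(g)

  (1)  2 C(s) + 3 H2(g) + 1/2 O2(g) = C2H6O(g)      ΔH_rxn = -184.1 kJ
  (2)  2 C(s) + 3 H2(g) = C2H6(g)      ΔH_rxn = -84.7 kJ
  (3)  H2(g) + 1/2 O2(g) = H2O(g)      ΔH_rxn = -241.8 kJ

ΔH_rxn = -1008.9 kJ

(1) × 2: (2)·(-184.1) = -368.2 kJ
(2) reversed: +84.7 kJ
(3) × 3: (3)·(-241.8) = -725.4 kJ
Summing the manipulated equations, ΔH_rxn = (2)·(-184.1) + (-1)·(-84.7) + (3)·(-241.8) = -1008.9 kJ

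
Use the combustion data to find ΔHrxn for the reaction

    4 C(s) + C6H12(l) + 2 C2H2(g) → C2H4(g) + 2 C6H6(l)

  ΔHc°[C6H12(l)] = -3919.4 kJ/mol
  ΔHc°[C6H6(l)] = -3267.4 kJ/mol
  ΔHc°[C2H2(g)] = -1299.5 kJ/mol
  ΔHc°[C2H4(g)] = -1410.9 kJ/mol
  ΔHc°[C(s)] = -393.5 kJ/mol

Using ΔH = Σ nΔHc°(reactants) − Σ nΔHc°(products):
= [4·(-393.5) + 1·(-3919.4) + 2·(-1299.5)] − [1·(-1410.9) + 2·(-3267.4)]
= -146.7 kJ/mol

ΔHrxn = -146.7 kJ/mol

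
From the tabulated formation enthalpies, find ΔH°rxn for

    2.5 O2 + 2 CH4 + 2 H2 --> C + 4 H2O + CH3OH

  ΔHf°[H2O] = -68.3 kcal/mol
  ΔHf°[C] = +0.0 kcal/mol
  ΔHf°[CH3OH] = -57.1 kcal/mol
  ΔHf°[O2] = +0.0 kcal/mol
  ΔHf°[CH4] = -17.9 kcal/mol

ΔH°rxn = -294.5 kcal/mol

Products: 1·(+0.0) + 4·(-68.3) + 1·(-57.1) = -330.3
Reactants: 5/2·(+0.0) + 2·(-17.9) + 2·(+0.0) = -35.8
ΔH°rxn = (-330.3) − (-35.8) = -294.5 kcal/mol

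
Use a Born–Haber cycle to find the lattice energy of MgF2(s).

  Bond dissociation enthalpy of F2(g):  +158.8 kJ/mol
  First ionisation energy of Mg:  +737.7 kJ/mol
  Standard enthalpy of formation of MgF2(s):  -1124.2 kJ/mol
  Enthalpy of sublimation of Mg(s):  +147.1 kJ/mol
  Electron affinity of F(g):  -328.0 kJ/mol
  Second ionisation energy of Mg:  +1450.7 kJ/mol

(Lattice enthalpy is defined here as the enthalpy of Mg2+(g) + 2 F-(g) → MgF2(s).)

U = -2962.5 kJ/mol

ΔHf° = 1·ΔHsub + 1·(ΣIE) + 1·D(F2) + 2·EA + U
-1124.2 = 1·(+147.1) + 1·(+2188.4) + 1·(+158.8) + 2·(-328.0) + U
U = -1124.2 − (+1838.3) = -2962.5 kJ/mol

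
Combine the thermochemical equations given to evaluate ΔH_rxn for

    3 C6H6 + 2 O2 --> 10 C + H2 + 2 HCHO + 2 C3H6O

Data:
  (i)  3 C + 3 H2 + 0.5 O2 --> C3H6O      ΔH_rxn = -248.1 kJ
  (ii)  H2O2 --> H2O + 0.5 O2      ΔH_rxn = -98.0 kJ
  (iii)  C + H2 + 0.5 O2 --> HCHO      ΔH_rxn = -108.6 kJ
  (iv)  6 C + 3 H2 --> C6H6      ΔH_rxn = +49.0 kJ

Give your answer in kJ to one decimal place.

(i) × 2: (2)·(-248.1) = -496.2 kJ
(ii): not needed.
(iii) × 2: (2)·(-108.6) = -217.2 kJ
(iv) reversed and × 3: (-3)·(+49.0) = -147.0 kJ
Summing the manipulated equations, ΔH_rxn = (2)·(-248.1) + (2)·(-108.6) + (-3)·(+49.0) = -860.4 kJ

ΔH_rxn = -860.4 kJ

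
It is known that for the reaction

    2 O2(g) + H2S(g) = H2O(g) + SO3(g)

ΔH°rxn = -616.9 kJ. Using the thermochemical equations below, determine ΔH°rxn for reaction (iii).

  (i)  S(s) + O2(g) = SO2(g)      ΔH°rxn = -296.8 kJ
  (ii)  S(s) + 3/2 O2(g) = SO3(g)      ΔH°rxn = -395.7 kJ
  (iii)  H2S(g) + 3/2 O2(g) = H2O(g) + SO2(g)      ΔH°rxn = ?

ΔH°rxn = -518.0 kJ

(i) reversed: +296.8 kJ
(ii) as written (SO3(g) already on the product side): -395.7 kJ
(iii) as written (H2S(g) already on the reactant side): contributes x
-616.9 = (+296.8) + (-395.7) + x
x = (-616.9 − (-98.9)) / (1) = -518.0 kJ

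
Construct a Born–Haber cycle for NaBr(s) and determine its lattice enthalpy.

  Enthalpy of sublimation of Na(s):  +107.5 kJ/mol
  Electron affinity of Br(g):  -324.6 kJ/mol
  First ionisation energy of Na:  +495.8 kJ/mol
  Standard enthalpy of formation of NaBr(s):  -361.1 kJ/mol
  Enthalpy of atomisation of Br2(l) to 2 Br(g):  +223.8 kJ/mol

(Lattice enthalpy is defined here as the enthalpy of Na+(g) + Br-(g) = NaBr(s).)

ΔHf° = 1·ΔHsub + 1·(ΣIE) + 1/2·D(Br2) + 1·EA + U
-361.1 = 1·(+107.5) + 1·(+495.8) + 1/2·(+223.8) + 1·(-324.6) + U
U = -361.1 − (+390.6) = -751.7 kJ/mol

U = -751.7 kJ/mol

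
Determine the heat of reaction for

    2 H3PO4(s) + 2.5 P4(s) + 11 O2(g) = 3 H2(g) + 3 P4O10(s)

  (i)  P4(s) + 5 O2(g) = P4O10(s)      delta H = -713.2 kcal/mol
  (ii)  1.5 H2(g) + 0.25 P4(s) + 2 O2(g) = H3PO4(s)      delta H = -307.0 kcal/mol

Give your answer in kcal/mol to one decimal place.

delta H = -1525.6 kcal/mol

(i) × 3 (×3 to match 3 P4O10(s) in the target): (3)·(-713.2) = -2139.6 kcal/mol
(ii) reversed and × 2 (H3PO4(s) must end up as a reactant; scale by 2 for the 2 H3PO4(s)): (-2)·(-307.0) = +614.0 kcal/mol
Since enthalpy is a state function, delta H = (3)·(-713.2) + (-2)·(-307.0) = -1525.6 kcal/mol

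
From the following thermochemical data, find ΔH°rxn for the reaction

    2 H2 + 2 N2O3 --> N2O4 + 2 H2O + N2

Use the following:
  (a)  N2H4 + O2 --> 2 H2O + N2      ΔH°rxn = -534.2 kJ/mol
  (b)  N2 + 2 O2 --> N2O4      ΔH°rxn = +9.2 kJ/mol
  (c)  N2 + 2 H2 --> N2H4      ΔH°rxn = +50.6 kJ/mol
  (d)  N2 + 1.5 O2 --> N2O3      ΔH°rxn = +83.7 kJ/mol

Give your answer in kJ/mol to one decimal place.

ΔH°rxn = -641.8 kJ/mol

(a) as written: -534.2 kJ/mol
(b) as written: +9.2 kJ/mol
(c) as written: +50.6 kJ/mol
(d) reversed and × 2: (-2)·(+83.7) = -167.4 kJ/mol
ΔH°rxn = (1)·(-534.2) + (1)·(+9.2) + (1)·(+50.6) + (-2)·(+83.7) = -641.8 kJ/mol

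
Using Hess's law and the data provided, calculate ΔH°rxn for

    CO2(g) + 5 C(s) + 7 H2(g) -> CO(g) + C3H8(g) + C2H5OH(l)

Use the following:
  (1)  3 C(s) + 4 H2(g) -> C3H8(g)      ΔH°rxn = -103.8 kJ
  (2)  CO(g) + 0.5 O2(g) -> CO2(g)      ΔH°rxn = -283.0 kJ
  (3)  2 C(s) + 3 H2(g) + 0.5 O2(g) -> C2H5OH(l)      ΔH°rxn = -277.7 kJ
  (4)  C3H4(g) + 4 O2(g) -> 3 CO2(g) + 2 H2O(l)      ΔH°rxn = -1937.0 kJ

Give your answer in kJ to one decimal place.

ΔH°rxn = -98.5 kJ

(1) as written (C3H8(g) already on the product side): -103.8 kJ
(2) reversed (CO(g) must end up as a product): +283.0 kJ
(3) as written (C2H5OH(l) already on the product side): -277.7 kJ
(4): not needed (H2O(l) appears nowhere else).
Summing the manipulated equations, ΔH°rxn = (1)·(-103.8) + (-1)·(-283.0) + (1)·(-277.7) = -98.5 kJ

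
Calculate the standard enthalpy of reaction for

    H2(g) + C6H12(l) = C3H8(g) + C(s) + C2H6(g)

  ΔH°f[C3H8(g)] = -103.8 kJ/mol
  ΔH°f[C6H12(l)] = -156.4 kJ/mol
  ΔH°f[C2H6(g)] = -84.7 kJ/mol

ΔHrxn = -32.1 kJ/mol

Products: 1·(-103.8) + 1·(+0.0) + 1·(-84.7) = -188.5
Reactants: 1·(+0.0) + 1·(-156.4) = -156.4
ΔHrxn = (-188.5) − (-156.4) = -32.1 kJ/mol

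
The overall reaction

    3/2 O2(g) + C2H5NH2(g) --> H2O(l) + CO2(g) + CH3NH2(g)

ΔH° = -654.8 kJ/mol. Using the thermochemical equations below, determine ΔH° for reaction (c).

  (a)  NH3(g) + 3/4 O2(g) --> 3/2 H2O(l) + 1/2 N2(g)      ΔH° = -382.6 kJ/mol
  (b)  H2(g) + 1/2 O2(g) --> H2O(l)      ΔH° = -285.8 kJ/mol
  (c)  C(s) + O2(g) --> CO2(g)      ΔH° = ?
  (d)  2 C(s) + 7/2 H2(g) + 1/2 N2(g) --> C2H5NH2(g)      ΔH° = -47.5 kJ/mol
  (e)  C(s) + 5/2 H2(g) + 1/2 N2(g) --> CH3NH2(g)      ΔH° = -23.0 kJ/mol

ΔH° = -393.5 kJ/mol

(a): not needed (NH3(g) appears nowhere else).
(b) as written: -285.8 kJ/mol
(c) as written (CO2(g) already on the product side): contributes x
(d) reversed (C2H5NH2(g) must end up as a reactant): +47.5 kJ/mol
(e) as written (CH3NH2(g) already on the product side): -23.0 kJ/mol
-654.8 = (-285.8) + (+47.5) + (-23.0) + x
x = (-654.8 − (-261.3)) / (1) = -393.5 kJ/mol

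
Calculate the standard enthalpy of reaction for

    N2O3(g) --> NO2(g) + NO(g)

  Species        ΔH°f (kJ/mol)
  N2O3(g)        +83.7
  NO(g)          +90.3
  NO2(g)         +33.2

Products: 1·(+33.2) + 1·(+90.3) = +123.5
Reactants: 1·(+83.7) = +83.7
ΔH° = (+123.5) − (+83.7) = 39.8 kJ/mol

ΔH° = 39.8 kJ/mol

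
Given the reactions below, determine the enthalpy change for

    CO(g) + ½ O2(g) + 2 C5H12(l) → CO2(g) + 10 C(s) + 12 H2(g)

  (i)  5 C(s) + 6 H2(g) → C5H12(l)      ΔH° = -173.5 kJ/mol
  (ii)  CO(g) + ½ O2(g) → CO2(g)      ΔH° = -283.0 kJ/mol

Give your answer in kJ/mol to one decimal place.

(i) reversed and × 2 (reverse to put C5H12(l) on the reactant side; ×2 to match 2 C5H12(l) in the target): (-2)·(-173.5) = +347.0 kJ/mol
(ii) as written (CO(g) already on the reactant side): -283.0 kJ/mol
ΔH° = (-2)·(-173.5) + (1)·(-283.0) = 64.0 kJ/mol

ΔH° = 64.0 kJ/mol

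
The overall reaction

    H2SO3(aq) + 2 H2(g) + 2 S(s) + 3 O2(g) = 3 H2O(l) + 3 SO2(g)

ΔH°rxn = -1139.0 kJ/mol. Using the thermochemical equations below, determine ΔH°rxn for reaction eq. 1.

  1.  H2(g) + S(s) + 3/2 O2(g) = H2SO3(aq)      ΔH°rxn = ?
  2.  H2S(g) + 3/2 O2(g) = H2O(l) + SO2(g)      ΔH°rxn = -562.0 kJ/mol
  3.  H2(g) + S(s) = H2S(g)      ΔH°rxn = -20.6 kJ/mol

ΔH°rxn = -608.8 kJ/mol

eq. 1 reversed: contributes −x
eq. 2 × 3: (3)·(-562.0) = -1686.0 kJ/mol
eq. 3 × 3: (3)·(-20.6) = -61.8 kJ/mol
-1139.0 = (-1686.0) + (-61.8) − x
x = (-1139.0 − (-1747.8)) / (-1) = -608.8 kJ/mol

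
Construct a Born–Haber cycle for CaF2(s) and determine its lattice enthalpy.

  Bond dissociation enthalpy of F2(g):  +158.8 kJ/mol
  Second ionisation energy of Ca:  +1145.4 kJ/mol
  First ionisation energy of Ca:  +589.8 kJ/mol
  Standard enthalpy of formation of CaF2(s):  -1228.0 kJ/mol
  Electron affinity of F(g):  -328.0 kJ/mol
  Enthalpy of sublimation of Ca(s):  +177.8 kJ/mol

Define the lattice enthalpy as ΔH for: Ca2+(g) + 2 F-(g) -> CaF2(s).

ΔHf° = 1·ΔHsub + 1·(ΣIE) + 1·D(F2) + 2·EA + U
-1228.0 = 1·(+177.8) + 1·(+1735.2) + 1·(+158.8) + 2·(-328.0) + U
U = -1228.0 − (+1415.8) = -2643.8 kJ/mol

U = -2643.8 kJ/mol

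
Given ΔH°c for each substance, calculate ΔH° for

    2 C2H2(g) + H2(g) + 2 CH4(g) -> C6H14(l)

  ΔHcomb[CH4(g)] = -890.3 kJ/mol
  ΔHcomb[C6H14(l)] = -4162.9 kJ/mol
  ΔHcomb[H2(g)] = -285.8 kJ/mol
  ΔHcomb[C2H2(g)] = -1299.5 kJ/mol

Using ΔH = Σ nΔHc°(reactants) − Σ nΔHc°(products):
= [2·(-1299.5) + 1·(-285.8) + 2·(-890.3)] − [1·(-4162.9)]
= -502.5 kJ/mol

ΔH° = -502.5 kJ/mol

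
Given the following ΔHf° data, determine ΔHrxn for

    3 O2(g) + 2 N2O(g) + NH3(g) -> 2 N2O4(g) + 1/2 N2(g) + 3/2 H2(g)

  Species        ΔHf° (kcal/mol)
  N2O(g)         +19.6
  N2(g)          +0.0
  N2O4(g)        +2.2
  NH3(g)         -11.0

ΔHrxn = -23.8 kcal/mol

ΔH°rxn = Σ nΔHf°(products) − Σ nΔHf°(reactants).
Products: 2·(+2.2) + 1/2·(+0.0) + 3/2·(+0.0) = +4.4
Reactants: 3·(+0.0) + 2·(+19.6) + 1·(-11.0) = +28.2
ΔHrxn = (+4.4) − (+28.2) = -23.8 kcal/mol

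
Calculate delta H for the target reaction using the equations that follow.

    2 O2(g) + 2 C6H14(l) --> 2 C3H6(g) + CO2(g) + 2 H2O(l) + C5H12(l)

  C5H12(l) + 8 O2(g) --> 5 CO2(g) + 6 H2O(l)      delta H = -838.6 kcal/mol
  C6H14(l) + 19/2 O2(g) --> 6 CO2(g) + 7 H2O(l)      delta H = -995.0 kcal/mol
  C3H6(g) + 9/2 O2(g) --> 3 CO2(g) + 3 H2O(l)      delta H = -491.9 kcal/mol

equation 1 reversed (reverse to put C5H12(l) on the product side): +838.6 kcal/mol
equation 2 × 2 (×2 to match 2 C6H14(l) in the target): (2)·(-995.0) = -1990.0 kcal/mol
equation 3 reversed and × 2 (C3H6(g) must end up as a product; ×2 to match 2 C3H6(g) in the target): (-2)·(-491.9) = +983.8 kcal/mol
Combining the equations, delta H = (-1)·(-838.6) + (2)·(-995.0) + (-2)·(-491.9) = -167.6 kcal/mol

delta H = -167.6 kcal/mol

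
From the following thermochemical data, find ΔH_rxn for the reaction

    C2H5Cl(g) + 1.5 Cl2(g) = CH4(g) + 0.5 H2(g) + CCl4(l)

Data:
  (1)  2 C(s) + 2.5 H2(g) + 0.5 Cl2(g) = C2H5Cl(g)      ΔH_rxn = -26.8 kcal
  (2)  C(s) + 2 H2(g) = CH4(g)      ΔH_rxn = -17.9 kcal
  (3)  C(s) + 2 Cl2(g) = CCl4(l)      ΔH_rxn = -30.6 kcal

(1) reversed (reverse to put C2H5Cl(g) on the reactant side): +26.8 kcal
(2) as written (CH4(g) already on the product side): -17.9 kcal
(3) as written (CCl4(l) already on the product side): -30.6 kcal
ΔH_rxn = (+26.8) + (-17.9) + (-30.6) = -21.7 kcal

ΔH_rxn = -21.7 kcal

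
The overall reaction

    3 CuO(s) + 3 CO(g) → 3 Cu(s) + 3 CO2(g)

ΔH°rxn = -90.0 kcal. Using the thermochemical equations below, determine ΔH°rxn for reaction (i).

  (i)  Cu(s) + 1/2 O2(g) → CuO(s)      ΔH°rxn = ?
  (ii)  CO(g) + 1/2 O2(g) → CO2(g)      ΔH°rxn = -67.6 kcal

ΔH°rxn = -37.6 kcal

(i) reversed and × 3 (CuO(s) must end up as a reactant; ×3 to match 3 CuO(s) in the target): contributes −3·x
(ii) × 3 (×3 to match 3 CO(g) in the target): (3)·(-67.6) = -202.8 kcal
-90.0 = (-202.8) − 3·x
x = (-90.0 − (-202.8)) / (-3) = -37.6 kcal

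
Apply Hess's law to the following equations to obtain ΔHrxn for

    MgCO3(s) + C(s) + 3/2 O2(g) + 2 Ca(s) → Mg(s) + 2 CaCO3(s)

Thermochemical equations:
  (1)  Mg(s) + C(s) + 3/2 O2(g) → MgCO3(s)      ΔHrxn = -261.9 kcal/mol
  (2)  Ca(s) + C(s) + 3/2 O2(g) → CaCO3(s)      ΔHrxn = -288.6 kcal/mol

(1) reversed (MgCO3(s) must end up as a reactant): +261.9 kcal/mol
(2) × 2 (scale by 2 for the 2 CaCO3(s)): (2)·(-288.6) = -577.2 kcal/mol
By Hess's law, ΔHrxn = (-1)·(-261.9) + (2)·(-288.6) = -315.3 kcal/mol

ΔHrxn = -315.3 kcal/mol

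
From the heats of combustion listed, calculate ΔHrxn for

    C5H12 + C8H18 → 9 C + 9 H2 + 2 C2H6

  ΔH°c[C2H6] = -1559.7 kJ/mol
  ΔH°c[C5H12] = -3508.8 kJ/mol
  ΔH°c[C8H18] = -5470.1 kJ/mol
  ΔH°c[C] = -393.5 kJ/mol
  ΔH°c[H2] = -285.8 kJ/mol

Using ΔH = Σ nΔHc°(reactants) − Σ nΔHc°(products):
= [1·(-3508.8) + 1·(-5470.1)] − [9·(-393.5) + 9·(-285.8) + 2·(-1559.7)]
= 254.2 kJ/mol

ΔHrxn = 254.2 kJ/mol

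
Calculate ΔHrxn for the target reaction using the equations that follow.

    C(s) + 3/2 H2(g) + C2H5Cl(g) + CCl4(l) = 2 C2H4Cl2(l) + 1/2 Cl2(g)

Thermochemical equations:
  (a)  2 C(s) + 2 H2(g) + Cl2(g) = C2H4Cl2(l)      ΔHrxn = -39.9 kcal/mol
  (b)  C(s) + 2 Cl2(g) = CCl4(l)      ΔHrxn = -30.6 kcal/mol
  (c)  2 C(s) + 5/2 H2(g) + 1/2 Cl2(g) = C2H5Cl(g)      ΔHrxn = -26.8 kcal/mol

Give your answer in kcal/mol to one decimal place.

ΔHrxn = -22.4 kcal/mol

(a) × 2: (2)·(-39.9) = -79.8 kcal/mol
(b) reversed: +30.6 kcal/mol
(c) reversed: +26.8 kcal/mol
ΔHrxn = (2)·(-39.9) + (-1)·(-30.6) + (-1)·(-26.8) = -22.4 kcal/mol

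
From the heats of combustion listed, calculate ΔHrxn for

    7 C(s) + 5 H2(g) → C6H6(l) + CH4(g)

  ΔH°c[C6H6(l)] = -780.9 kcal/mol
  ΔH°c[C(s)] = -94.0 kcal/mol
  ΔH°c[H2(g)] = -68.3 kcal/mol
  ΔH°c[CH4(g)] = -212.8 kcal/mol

Using ΔH = Σ nΔHc°(reactants) − Σ nΔHc°(products):
= [7·(-94.0) + 5·(-68.3)] − [1·(-780.9) + 1·(-212.8)]
= -5.8 kcal/mol

ΔHrxn = -5.8 kcal/mol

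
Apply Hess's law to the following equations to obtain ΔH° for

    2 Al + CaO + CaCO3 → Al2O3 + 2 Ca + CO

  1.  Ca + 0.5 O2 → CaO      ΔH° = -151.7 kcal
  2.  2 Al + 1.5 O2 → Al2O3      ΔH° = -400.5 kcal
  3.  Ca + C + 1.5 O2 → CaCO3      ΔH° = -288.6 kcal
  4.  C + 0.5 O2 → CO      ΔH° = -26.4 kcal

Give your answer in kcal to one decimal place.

eq. 1 reversed (reverse to put CaO on the reactant side): +151.7 kcal
eq. 2 as written (Al2O3 already on the product side): -400.5 kcal
eq. 3 reversed (reverse to put CaCO3 on the reactant side): +288.6 kcal
eq. 4 as written (CO already on the product side): -26.4 kcal
ΔH° = (+151.7) + (-400.5) + (+288.6) + (-26.4) = 13.4 kcal

ΔH° = 13.4 kcal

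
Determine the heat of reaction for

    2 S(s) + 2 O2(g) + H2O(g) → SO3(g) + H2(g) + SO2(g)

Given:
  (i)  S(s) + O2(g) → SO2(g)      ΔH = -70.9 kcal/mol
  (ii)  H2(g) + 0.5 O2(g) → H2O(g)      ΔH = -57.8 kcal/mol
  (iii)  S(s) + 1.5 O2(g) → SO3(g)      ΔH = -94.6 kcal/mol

ΔH = -107.7 kcal/mol

(i) as written: -70.9 kcal/mol
(ii) reversed: +57.8 kcal/mol
(iii) as written: -94.6 kcal/mol
Since enthalpy is a state function, ΔH = (-70.9) + (+57.8) + (-94.6) = -107.7 kcal/mol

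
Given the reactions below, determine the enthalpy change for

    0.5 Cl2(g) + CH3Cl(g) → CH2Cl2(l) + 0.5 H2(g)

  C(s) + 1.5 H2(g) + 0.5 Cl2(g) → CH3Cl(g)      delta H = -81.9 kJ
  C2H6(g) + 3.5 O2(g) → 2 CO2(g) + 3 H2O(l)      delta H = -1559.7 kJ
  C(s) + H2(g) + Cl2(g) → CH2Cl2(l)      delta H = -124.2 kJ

delta H = -42.3 kJ

equation 1 reversed (CH3Cl(g) must end up as a reactant): +81.9 kJ
equation 2: not needed (C2H6(g) appears nowhere else).
equation 3 as written (CH2Cl2(l) already on the product side): -124.2 kJ
delta H = (+81.9) + (-124.2) = -42.3 kJ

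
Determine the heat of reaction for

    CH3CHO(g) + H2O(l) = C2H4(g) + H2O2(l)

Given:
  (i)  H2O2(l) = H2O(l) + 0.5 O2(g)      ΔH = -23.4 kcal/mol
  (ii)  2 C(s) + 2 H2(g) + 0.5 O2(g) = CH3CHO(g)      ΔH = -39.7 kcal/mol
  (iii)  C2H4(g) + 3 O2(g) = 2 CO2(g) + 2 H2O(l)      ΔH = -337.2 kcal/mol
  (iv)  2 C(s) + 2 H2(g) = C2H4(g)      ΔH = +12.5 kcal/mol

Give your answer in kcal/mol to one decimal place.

(i) reversed (reverse to put H2O2(l) on the product side): +23.4 kcal/mol
(ii) reversed (CH3CHO(g) must end up as a reactant): +39.7 kcal/mol
(iii): not needed (CO2(g) appears nowhere else).
(iv) as written: +12.5 kcal/mol
Combining the equations, ΔH = (+23.4) + (+39.7) + (+12.5) = 75.6 kcal/mol

ΔH = 75.6 kcal/mol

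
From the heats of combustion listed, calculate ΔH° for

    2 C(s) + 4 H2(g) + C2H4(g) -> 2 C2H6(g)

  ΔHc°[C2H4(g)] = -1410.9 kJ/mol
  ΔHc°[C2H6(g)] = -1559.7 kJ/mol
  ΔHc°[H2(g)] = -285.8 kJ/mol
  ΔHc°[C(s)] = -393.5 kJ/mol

ΔH° = -221.7 kJ/mol

Using ΔH = Σ nΔHc°(reactants) − Σ nΔHc°(products):
= [2·(-393.5) + 4·(-285.8) + 1·(-1410.9)] − [2·(-1559.7)]
= -221.7 kJ/mol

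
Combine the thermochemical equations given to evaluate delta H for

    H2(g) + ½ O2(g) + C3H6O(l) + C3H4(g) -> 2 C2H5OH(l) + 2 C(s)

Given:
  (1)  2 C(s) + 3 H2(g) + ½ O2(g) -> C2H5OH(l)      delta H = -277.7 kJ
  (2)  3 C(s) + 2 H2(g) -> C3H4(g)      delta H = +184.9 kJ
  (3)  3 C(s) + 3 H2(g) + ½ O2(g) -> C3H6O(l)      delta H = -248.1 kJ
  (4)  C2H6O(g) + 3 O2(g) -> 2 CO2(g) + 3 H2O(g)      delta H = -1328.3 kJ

delta H = -492.2 kJ

(1) × 2 (×2 to match 2 C2H5OH(l) in the target): (2)·(-277.7) = -555.4 kJ
(2) reversed (C3H4(g) must end up as a reactant): -184.9 kJ
(3) reversed (C3H6O(l) must end up as a reactant): +248.1 kJ
(4): not needed (CO2(g) appears nowhere else).
Since enthalpy is a state function, delta H = (2)·(-277.7) + (-1)·(+184.9) + (-1)·(-248.1) = -492.2 kJ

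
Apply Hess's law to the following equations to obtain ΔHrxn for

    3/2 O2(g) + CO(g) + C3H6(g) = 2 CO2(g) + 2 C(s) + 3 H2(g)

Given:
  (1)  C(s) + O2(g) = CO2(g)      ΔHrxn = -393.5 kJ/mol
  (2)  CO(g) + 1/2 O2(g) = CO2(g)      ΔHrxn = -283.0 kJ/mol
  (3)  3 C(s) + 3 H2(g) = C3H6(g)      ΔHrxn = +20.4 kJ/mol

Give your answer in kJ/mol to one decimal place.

ΔHrxn = -696.9 kJ/mol

(1) as written: -393.5 kJ/mol
(2) as written: -283.0 kJ/mol
(3) reversed: -20.4 kJ/mol
Since enthalpy is a state function, ΔHrxn = (-393.5) + (-283.0) + (-20.4) = -696.9 kJ/mol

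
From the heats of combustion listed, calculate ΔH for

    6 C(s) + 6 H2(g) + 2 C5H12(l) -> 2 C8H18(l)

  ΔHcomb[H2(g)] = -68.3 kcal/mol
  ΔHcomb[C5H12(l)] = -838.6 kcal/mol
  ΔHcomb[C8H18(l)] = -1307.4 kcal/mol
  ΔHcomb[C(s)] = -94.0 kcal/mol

ΔH = -36.2 kcal/mol

With combustion enthalpies, reactants minus products:
= [6·(-94.0) + 6·(-68.3) + 2·(-838.6)] − [2·(-1307.4)]
= -36.2 kcal/mol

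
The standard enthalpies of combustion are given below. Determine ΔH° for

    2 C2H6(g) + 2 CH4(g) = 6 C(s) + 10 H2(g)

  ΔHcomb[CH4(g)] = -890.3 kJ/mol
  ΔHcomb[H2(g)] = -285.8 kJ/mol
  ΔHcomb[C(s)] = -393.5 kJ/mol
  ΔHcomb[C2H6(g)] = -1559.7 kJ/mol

Using ΔH = Σ nΔHc°(reactants) − Σ nΔHc°(products):
= [2·(-1559.7) + 2·(-890.3)] − [6·(-393.5) + 10·(-285.8)]
= 319.0 kJ/mol

ΔH° = 319.0 kJ/mol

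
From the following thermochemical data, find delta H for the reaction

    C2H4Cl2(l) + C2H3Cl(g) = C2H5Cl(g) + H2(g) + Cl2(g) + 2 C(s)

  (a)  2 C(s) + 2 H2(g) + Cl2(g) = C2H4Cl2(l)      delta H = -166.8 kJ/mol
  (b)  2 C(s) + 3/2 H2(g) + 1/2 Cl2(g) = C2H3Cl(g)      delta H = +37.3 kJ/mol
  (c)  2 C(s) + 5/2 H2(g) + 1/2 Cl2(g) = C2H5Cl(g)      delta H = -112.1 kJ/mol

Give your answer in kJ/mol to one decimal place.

delta H = 17.4 kJ/mol

(a) reversed (C2H4Cl2(l) must end up as a reactant): +166.8 kJ/mol
(b) reversed (reverse to put C2H3Cl(g) on the reactant side): -37.3 kJ/mol
(c) as written (C2H5Cl(g) already on the product side): -112.1 kJ/mol
Summing the manipulated equations, delta H = (-1)·(-166.8) + (-1)·(+37.3) + (1)·(-112.1) = 17.4 kJ/mol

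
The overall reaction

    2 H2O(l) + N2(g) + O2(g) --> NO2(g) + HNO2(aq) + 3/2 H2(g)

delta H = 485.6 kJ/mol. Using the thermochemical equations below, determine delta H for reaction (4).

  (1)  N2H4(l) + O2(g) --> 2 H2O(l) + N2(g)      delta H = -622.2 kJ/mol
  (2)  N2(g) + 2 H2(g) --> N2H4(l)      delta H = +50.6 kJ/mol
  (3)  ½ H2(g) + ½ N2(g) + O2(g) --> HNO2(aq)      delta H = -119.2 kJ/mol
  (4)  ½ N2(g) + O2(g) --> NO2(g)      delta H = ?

(1) reversed: +622.2 kJ/mol
(2) reversed: -50.6 kJ/mol
(3) as written: -119.2 kJ/mol
(4) as written: contributes x
+485.6 = (+622.2) + (-50.6) + (-119.2) + x
x = (+485.6 − (+452.4)) / (1) = 33.2 kJ/mol

delta H = 33.2 kJ/mol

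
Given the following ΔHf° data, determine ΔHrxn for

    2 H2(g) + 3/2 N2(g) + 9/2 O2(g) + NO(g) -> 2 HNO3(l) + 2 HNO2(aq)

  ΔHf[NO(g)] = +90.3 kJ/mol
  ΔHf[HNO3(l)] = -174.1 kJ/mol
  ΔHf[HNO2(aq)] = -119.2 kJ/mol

ΔHrxn = -676.9 kJ/mol

ΔH°rxn = Σ nΔHf°(products) − Σ nΔHf°(reactants).
Products: 2·(-174.1) + 2·(-119.2) = -586.6
Reactants: 2·(+0.0) + 3/2·(+0.0) + 9/2·(+0.0) + 1·(+90.3) = +90.3
ΔHrxn = (-586.6) − (+90.3) = -676.9 kJ/mol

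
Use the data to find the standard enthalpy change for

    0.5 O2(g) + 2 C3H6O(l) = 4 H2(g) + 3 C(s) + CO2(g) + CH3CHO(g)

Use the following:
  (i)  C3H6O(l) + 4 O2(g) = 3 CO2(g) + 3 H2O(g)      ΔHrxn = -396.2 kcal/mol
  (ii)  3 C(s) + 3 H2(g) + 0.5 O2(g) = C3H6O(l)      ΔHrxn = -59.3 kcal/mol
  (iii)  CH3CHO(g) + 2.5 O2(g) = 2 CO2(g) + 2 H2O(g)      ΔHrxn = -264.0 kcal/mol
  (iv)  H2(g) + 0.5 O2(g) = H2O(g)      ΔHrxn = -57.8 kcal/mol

(i) as written: -396.2 kcal/mol
(ii) reversed (reverse to put C(s) on the product side): +59.3 kcal/mol
(iii) reversed (CH3CHO(g) must end up as a product): +264.0 kcal/mol
(iv) reversed: +57.8 kcal/mol
ΔHrxn = (-396.2) + (+59.3) + (+264.0) + (+57.8) = -15.1 kcal/mol

ΔHrxn = -15.1 kcal/mol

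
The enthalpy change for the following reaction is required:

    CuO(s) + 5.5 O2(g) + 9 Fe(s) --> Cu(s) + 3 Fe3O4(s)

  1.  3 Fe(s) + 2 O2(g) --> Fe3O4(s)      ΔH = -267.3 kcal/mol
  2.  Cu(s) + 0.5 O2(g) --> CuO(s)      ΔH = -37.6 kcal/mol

ΔH = -764.3 kcal/mol

eq. 1 × 3: (3)·(-267.3) = -801.9 kcal/mol
eq. 2 reversed: +37.6 kcal/mol
ΔH = (-801.9) + (+37.6) = -764.3 kcal/mol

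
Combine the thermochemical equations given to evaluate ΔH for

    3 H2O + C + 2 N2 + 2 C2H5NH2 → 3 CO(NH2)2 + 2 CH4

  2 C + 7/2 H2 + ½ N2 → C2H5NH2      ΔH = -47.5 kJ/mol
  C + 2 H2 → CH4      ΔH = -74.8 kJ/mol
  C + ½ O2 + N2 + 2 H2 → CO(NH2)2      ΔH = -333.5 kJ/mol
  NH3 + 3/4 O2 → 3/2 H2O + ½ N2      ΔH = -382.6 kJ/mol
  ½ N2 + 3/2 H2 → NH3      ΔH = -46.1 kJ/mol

equation 1 reversed and × 2: (-2)·(-47.5) = +95.0 kJ/mol
equation 2 × 2: (2)·(-74.8) = -149.6 kJ/mol
equation 3 × 3: (3)·(-333.5) = -1000.5 kJ/mol
equation 4 reversed and × 2: (-2)·(-382.6) = +765.2 kJ/mol
equation 5 reversed and × 2: (-2)·(-46.1) = +92.2 kJ/mol
ΔH = (+95.0) + (-149.6) + (-1000.5) + (+765.2) + (+92.2) = -197.7 kJ/mol

ΔH = -197.7 kJ/mol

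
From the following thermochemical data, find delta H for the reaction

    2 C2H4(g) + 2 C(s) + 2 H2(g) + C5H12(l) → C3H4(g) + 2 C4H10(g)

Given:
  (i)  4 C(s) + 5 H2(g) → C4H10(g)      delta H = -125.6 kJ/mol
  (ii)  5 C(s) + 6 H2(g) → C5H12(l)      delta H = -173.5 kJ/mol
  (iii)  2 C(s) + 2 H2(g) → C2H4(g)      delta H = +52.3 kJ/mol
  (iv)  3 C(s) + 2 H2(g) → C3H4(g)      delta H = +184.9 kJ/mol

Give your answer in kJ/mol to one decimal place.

(i) × 2 (×2 to match 2 C4H10(g) in the target): (2)·(-125.6) = -251.2 kJ/mol
(ii) reversed (C5H12(l) must end up as a reactant): +173.5 kJ/mol
(iii) reversed and × 2 (reverse to put C2H4(g) on the reactant side; scale by 2 for the 2 C2H4(g)): (-2)·(+52.3) = -104.6 kJ/mol
(iv) as written (C3H4(g) already on the product side): +184.9 kJ/mol
Summing the manipulated equations, delta H = (2)·(-125.6) + (-1)·(-173.5) + (-2)·(+52.3) + (1)·(+184.9) = 2.6 kJ/mol

delta H = 2.6 kJ/mol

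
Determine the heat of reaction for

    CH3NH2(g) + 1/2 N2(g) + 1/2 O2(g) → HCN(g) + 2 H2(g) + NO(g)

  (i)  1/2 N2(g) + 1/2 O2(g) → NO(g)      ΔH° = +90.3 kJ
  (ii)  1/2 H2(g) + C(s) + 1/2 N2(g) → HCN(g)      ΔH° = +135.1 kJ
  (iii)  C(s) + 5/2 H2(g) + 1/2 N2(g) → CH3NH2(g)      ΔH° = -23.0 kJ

ΔH° = 248.4 kJ

(i) as written: +90.3 kJ
(ii) as written: +135.1 kJ
(iii) reversed: +23.0 kJ
By Hess's law, ΔH° = (1)·(+90.3) + (1)·(+135.1) + (-1)·(-23.0) = 248.4 kJ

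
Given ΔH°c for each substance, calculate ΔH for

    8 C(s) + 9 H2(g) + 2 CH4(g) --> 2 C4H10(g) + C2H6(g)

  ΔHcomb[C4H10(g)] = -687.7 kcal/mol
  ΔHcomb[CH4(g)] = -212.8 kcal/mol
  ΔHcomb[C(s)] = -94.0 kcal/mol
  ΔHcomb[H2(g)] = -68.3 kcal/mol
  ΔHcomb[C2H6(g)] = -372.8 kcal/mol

ΔH = -44.1 kcal/mol

Using ΔH = Σ nΔHc°(reactants) − Σ nΔHc°(products):
= [8·(-94.0) + 9·(-68.3) + 2·(-212.8)] − [2·(-687.7) + 1·(-372.8)]
= -44.1 kcal/mol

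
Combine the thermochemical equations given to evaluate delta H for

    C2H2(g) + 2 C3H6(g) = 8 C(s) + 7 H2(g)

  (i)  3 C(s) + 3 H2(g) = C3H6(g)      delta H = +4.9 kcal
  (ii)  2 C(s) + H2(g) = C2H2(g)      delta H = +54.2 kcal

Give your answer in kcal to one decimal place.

(i) reversed and × 2: (-2)·(+4.9) = -9.8 kcal
(ii) reversed: -54.2 kcal
delta H = (-9.8) + (-54.2) = -64.0 kcal

delta H = -64.0 kcal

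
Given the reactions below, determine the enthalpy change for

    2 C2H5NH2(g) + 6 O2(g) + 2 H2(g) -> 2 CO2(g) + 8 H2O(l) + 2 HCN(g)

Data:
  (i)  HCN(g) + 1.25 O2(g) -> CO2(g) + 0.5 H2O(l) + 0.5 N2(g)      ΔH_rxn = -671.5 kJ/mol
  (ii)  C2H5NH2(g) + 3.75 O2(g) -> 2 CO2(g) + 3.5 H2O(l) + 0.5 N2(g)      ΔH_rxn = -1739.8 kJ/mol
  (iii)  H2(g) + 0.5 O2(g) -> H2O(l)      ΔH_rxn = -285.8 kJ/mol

ΔH_rxn = -2708.2 kJ/mol

(i) reversed and × 2 (HCN(g) must end up as a product; ×2 to match 2 HCN(g) in the target): (-2)·(-671.5) = +1343.0 kJ/mol
(ii) × 2 (×2 to match 2 C2H5NH2(g) in the target): (2)·(-1739.8) = -3479.6 kJ/mol
(iii) × 2 (×2 to match 2 H2(g) in the target): (2)·(-285.8) = -571.6 kJ/mol
ΔH_rxn = (+1343.0) + (-3479.6) + (-571.6) = -2708.2 kJ/mol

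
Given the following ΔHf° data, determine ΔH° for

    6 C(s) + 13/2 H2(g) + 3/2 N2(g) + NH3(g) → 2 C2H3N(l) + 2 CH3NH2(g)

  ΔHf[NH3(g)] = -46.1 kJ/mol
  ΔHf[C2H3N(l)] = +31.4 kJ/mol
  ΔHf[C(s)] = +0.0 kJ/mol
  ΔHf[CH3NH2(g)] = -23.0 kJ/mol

Products: 2·(+31.4) + 2·(-23.0) = +16.8
Reactants: 6·(+0.0) + 13/2·(+0.0) + 3/2·(+0.0) + 1·(-46.1) = -46.1
ΔH° = (+16.8) − (-46.1) = 62.9 kJ/mol

ΔH° = 62.9 kJ/mol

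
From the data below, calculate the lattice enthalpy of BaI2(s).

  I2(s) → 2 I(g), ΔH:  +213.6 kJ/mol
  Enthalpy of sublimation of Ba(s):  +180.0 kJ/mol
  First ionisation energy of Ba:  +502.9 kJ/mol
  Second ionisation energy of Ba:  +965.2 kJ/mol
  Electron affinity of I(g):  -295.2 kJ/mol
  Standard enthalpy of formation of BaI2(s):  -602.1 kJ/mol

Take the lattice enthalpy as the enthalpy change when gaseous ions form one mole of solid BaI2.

ΔHf° = 1·ΔHsub + 1·(ΣIE) + 1·D(I2) + 2·EA + U
-602.1 = 1·(+180.0) + 1·(+1468.1) + 1·(+213.6) + 2·(-295.2) + U
U = -602.1 − (+1271.3) = -1873.4 kJ/mol

U = -1873.4 kJ/mol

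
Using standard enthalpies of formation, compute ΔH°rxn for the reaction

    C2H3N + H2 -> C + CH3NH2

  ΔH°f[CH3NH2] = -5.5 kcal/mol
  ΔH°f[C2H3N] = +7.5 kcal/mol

ΔH°rxn = -13.0 kcal/mol

ΔH°rxn = Σ nΔHf°(products) − Σ nΔHf°(reactants).
Products: 1·(+0.0) + 1·(-5.5) = -5.5
Reactants: 1·(+7.5) + 1·(+0.0) = +7.5
ΔH°rxn = (-5.5) − (+7.5) = -13.0 kcal/mol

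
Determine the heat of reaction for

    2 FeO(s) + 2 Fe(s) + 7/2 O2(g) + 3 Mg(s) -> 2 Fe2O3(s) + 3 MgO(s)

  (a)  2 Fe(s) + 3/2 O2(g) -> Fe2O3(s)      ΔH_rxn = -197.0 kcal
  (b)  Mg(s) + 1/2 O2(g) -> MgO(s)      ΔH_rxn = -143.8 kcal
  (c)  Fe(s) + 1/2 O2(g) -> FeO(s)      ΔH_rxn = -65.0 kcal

ΔH_rxn = -695.4 kcal

(a) × 2: (2)·(-197.0) = -394.0 kcal
(b) × 3: (3)·(-143.8) = -431.4 kcal
(c) reversed and × 2: (-2)·(-65.0) = +130.0 kcal
ΔH_rxn = (2)·(-197.0) + (3)·(-143.8) + (-2)·(-65.0) = -695.4 kcal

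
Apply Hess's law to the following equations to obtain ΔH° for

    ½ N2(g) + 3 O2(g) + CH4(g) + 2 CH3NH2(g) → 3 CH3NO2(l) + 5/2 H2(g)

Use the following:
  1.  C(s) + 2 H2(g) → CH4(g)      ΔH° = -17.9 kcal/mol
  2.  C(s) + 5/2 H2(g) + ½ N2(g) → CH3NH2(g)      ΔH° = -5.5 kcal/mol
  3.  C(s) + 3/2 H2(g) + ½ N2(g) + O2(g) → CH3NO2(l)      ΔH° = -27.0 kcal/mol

ΔH° = -52.1 kcal/mol

eq. 1 reversed: +17.9 kcal/mol
eq. 2 reversed and × 2: (-2)·(-5.5) = +11.0 kcal/mol
eq. 3 × 3: (3)·(-27.0) = -81.0 kcal/mol
ΔH° = (+17.9) + (+11.0) + (-81.0) = -52.1 kcal/mol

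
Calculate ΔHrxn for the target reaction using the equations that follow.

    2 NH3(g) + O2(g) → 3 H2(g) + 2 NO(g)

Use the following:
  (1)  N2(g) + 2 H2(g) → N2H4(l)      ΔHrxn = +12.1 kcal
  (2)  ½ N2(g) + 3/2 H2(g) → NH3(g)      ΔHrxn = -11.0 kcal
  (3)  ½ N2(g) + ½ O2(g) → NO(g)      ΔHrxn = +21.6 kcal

(1): not needed (N2H4(l) appears nowhere else).
(2) reversed and × 2 (reverse to put NH3(g) on the reactant side; ×2 to match 2 NH3(g) in the target): (-2)·(-11.0) = +22.0 kcal
(3) × 2 (×2 to match 2 NO(g) in the target): (2)·(+21.6) = +43.2 kcal
Combining the equations, ΔHrxn = (+22.0) + (+43.2) = 65.2 kcal

ΔHrxn = 65.2 kcal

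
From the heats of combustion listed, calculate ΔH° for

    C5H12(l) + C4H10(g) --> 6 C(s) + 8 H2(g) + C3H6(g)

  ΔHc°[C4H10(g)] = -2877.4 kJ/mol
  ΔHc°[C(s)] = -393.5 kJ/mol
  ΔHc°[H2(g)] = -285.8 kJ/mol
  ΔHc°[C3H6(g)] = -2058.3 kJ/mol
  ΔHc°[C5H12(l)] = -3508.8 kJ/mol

Using ΔH = Σ nΔHc°(reactants) − Σ nΔHc°(products):
= [1·(-3508.8) + 1·(-2877.4)] − [6·(-393.5) + 8·(-285.8) + 1·(-2058.3)]
= 319.5 kJ/mol

ΔH° = 319.5 kJ/mol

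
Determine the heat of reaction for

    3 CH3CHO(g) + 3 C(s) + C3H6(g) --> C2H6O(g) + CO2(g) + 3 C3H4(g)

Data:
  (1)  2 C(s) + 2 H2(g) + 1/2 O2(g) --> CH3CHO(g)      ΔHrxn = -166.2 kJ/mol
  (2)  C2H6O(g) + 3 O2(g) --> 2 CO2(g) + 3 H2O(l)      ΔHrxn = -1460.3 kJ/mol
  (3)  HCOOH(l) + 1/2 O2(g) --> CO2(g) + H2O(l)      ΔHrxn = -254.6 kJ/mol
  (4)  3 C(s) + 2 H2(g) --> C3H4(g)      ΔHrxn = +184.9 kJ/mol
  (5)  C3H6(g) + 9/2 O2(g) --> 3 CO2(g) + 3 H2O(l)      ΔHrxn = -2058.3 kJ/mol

(1) reversed and × 3 (reverse to put CH3CHO(g) on the reactant side; ×3 to match 3 CH3CHO(g) in the target): (-3)·(-166.2) = +498.6 kJ/mol
(2) reversed (C2H6O(g) must end up as a product): +1460.3 kJ/mol
(3): not needed (HCOOH(l) appears nowhere else).
(4) × 3 (×3 to match 3 C3H4(g) in the target): (3)·(+184.9) = +554.7 kJ/mol
(5) as written (C3H6(g) already on the reactant side): -2058.3 kJ/mol
ΔHrxn = (-3)·(-166.2) + (-1)·(-1460.3) + (3)·(+184.9) + (1)·(-2058.3) = 455.3 kJ/mol

ΔHrxn = 455.3 kJ/mol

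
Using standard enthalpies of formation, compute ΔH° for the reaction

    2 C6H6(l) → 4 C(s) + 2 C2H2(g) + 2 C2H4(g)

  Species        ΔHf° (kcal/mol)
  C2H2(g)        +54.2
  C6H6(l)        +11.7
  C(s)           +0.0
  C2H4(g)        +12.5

Products: 4·(+0.0) + 2·(+54.2) + 2·(+12.5) = +133.4
Reactants: 2·(+11.7) = +23.4
ΔH° = (+133.4) − (+23.4) = 110.0 kcal/mol

ΔH° = 110.0 kcal/mol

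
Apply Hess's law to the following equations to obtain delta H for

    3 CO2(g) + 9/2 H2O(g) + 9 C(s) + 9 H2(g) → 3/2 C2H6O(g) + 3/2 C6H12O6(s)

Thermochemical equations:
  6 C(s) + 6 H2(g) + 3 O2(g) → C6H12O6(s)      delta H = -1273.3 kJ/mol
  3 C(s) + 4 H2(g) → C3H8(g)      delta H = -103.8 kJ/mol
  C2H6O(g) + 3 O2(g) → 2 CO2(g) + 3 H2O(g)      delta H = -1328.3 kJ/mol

delta H = 82.5 kJ/mol

equation 1 × 3/2: (3/2)·(-1273.3) = -1909.95 kJ/mol
equation 2: not needed.
equation 3 reversed and × 3/2: (-3/2)·(-1328.3) = +1992.45 kJ/mol
delta H = (-1909.95) + (+1992.45) = 82.5 kJ/mol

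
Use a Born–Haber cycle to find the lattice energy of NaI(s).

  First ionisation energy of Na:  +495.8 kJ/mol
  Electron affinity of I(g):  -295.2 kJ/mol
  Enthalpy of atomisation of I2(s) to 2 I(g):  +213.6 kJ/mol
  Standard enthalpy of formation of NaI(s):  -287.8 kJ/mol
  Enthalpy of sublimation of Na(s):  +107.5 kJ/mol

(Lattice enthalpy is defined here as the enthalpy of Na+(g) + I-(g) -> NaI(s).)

ΔHf° = 1·ΔHsub + 1·(ΣIE) + 1/2·D(I2) + 1·EA + U
-287.8 = 1·(+107.5) + 1·(+495.8) + 1/2·(+213.6) + 1·(-295.2) + U
U = -287.8 − (+414.9) = -702.7 kJ/mol

U = -702.7 kJ/mol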